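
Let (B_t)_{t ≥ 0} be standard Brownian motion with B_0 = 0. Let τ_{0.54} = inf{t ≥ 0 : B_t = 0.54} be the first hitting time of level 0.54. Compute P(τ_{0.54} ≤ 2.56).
P(τ_{0.54} ≤ 2.56) = 2(1 − Φ(0.54/√2.56)) = 2(1 − Φ(0.3375)) ≈ 0.7357

By the reflection principle for standard BM, P(τ_b ≤ t) = 2 · P(B_t ≥ b). Since B_t ~ N(0, t), P(B_t ≥ 0.54) = 1 − Φ(0.54/√t) = 1 − Φ(0.54/√2.56) = 1 − Φ(0.3375) ≈ 0.36787. Doubling: P(τ_{0.54} ≤ 2.56) ≈ 2 · 0.36787 = 0.73574 ≈ 0.7357.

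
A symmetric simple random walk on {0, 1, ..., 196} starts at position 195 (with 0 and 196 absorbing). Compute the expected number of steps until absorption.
E[τ | X_0 = 195] = 195

Let v_k = E[τ | X_0 = k]. Boundary: v_0 = v_196 = 0. Recurrence: v_k = 1 + (v_{k-1} + v_{k+1})/2 for 1 ≤ k ≤ 195. The particular solution to v_k − (v_{k-1} + v_{k+1})/2 = 1 is v_k = −k^2. Adding homogeneous solution A + B k and matching boundaries gives v_k = k (196 − k). Substituting k = 195: v_195 = 195 · 1 = 195.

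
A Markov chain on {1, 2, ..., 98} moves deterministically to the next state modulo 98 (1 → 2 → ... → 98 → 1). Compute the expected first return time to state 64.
E[T_64 | X_0 = 64] = 98

The chain cycles deterministically, so starting at state 64 it returns in exactly 98 steps. Equivalently, the stationary distribution is uniform π_j = 1/98 for every state j, so by Kac's formula E[T_64] = 1/π_64 = 98.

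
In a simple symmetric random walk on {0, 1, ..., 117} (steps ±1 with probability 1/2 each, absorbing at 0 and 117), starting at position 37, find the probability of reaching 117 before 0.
P(hit 117 before 0) = 37/117

Let u_k = P(hit 117 before 0 | start at k). Then u_0 = 0, u_117 = 1, and u_k = u_{k-1}/2 + u_{k+1}/2 for 1 ≤ k ≤ 116. This harmonic recurrence is solved by u_k = k/117, giving u_37 = 37/117.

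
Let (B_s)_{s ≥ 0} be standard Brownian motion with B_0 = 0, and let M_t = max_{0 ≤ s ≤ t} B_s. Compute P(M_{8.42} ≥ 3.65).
P(M_{8.42} ≥ 3.65) = 2·P(B_{8.42} ≥ 3.65) = 2(1 − Φ(3.65/√8.42)) ≈ 0.2084

By the reflection principle for Brownian motion, P(M_t ≥ a) = 2 · P(B_t ≥ a) for a ≥ 0. Since B_t ~ N(0, t), P(B_t ≥ 3.65) = 1 − Φ(3.65/√t) = 1 − Φ(3.65/√8.42) = 1 − Φ(1.2579). So
  P(M_{8.42} ≥ 3.65) = 2(1 − Φ(1.2579)) ≈ 0.2084.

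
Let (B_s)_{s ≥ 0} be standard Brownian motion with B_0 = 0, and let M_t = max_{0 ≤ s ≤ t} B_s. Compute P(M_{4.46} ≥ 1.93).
P(M_{4.46} ≥ 1.93) = 2·P(B_{4.46} ≥ 1.93) = 2(1 − Φ(1.93/√4.46)) ≈ 0.3608

By the reflection principle for Brownian motion, P(M_t ≥ a) = 2 · P(B_t ≥ a) for a ≥ 0. Since B_t ~ N(0, t), P(B_t ≥ 1.93) = 1 − Φ(1.93/√t) = 1 − Φ(1.93/√4.46) = 1 − Φ(0.9139). So
  P(M_{4.46} ≥ 1.93) = 2(1 − Φ(0.9139)) ≈ 0.3608.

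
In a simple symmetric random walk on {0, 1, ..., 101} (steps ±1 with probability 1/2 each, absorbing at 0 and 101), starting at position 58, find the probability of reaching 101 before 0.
P(hit 101 before 0) = 58/101

Let u_k = P(hit 101 before 0 | start at k). Then u_0 = 0, u_101 = 1, and u_k = u_{k-1}/2 + u_{k+1}/2 for 1 ≤ k ≤ 100. This harmonic recurrence is solved by u_k = k/101, giving u_58 = 58/101.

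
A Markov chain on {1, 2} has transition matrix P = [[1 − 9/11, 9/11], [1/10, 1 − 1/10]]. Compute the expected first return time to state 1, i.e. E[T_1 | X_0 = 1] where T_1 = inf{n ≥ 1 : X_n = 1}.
E[T_1 | X_0 = 1] = 1/π_1 = 101/11

For an irreducible recurrent Markov chain with stationary distribution π, E[T_i | X_0 = i] = 1/π_i (Kac's formula). Here π_1 = (1/10)/(9/11 + 1/10) = (1/10)/(101/110) = 11/101, so E[T_1 | X_0 = 1] = 1/π_1 = (9/11 + 1/10)/(1/10) = (101/110)/(1/10) = 101/11.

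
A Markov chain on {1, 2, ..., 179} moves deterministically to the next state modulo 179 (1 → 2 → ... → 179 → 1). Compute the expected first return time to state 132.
E[T_132 | X_0 = 132] = 179

The chain cycles deterministically, so starting at state 132 it returns in exactly 179 steps. Equivalently, the stationary distribution is uniform π_j = 1/179 for every state j, so by Kac's formula E[T_132] = 1/π_132 = 179.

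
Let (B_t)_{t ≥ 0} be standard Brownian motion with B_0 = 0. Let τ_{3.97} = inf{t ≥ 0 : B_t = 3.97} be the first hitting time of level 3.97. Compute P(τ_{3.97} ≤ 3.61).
P(τ_{3.97} ≤ 3.61) = 2(1 − Φ(3.97/√3.61)) = 2(1 − Φ(2.0895)) ≈ 0.0367

By the reflection principle for standard BM, P(τ_b ≤ t) = 2 · P(B_t ≥ b). Since B_t ~ N(0, t), P(B_t ≥ 3.97) = 1 − Φ(3.97/√t) = 1 − Φ(3.97/√3.61) = 1 − Φ(2.0895) ≈ 0.01833. Doubling: P(τ_{3.97} ≤ 3.61) ≈ 2 · 0.01833 = 0.03666 ≈ 0.0367.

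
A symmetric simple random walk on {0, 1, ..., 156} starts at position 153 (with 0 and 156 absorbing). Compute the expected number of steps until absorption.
E[τ | X_0 = 153] = 459

Let v_k = E[τ | X_0 = k]. Boundary: v_0 = v_156 = 0. Recurrence: v_k = 1 + (v_{k-1} + v_{k+1})/2 for 1 ≤ k ≤ 155. The particular solution to v_k − (v_{k-1} + v_{k+1})/2 = 1 is v_k = −k^2. Adding homogeneous solution A + B k and matching boundaries gives v_k = k (156 − k). Substituting k = 153: v_153 = 153 · 3 = 459.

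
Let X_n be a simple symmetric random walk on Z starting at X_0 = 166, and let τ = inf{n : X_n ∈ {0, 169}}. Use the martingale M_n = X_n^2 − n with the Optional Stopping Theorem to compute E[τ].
E[τ] = 498

M_n = X_n^2 − n is a martingale (since E[X_{n+1}^2 | F_n] = X_n^2 + 1). By OST (τ has finite mean in a bounded region), E[M_τ] = E[M_0] = X_0^2 − 0 = 166^2 = 27556. Also E[M_τ] = E[X_τ^2] − E[τ]. The walk exits at 0 or 169, with P(hit 169 first) = 166/169, so E[X_τ^2] = 169^2 · 166/169 + 0 = 28054. Thus E[τ] = E[X_τ^2] − E[M_τ] = 28054 − 27556 = 498 = 166(169 − 166) = 498.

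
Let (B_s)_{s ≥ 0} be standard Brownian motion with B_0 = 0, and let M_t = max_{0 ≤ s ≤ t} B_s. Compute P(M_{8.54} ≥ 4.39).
P(M_{8.54} ≥ 4.39) = 2·P(B_{8.54} ≥ 4.39) = 2(1 − Φ(4.39/√8.54)) ≈ 0.1330

By the reflection principle for Brownian motion, P(M_t ≥ a) = 2 · P(B_t ≥ a) for a ≥ 0. Since B_t ~ N(0, t), P(B_t ≥ 4.39) = 1 − Φ(4.39/√t) = 1 − Φ(4.39/√8.54) = 1 − Φ(1.5022). So
  P(M_{8.54} ≥ 4.39) = 2(1 − Φ(1.5022)) ≈ 0.1330.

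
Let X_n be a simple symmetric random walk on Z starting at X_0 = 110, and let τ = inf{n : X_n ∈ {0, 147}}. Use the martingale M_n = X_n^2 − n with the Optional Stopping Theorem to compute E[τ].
E[τ] = 4070

M_n = X_n^2 − n is a martingale (since E[X_{n+1}^2 | F_n] = X_n^2 + 1). By OST (τ has finite mean in a bounded region), E[M_τ] = E[M_0] = X_0^2 − 0 = 110^2 = 12100. Also E[M_τ] = E[X_τ^2] − E[τ]. The walk exits at 0 or 147, with P(hit 147 first) = 110/147, so E[X_τ^2] = 147^2 · 110/147 + 0 = 16170. Thus E[τ] = E[X_τ^2] − E[M_τ] = 16170 − 12100 = 4070 = 110(147 − 110) = 4070.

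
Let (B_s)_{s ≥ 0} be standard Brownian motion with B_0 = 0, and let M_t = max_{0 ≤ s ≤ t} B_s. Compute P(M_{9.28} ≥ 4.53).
P(M_{9.28} ≥ 4.53) = 2·P(B_{9.28} ≥ 4.53) = 2(1 − Φ(4.53/√9.28)) ≈ 0.1370

By the reflection principle for Brownian motion, P(M_t ≥ a) = 2 · P(B_t ≥ a) for a ≥ 0. Since B_t ~ N(0, t), P(B_t ≥ 4.53) = 1 − Φ(4.53/√t) = 1 − Φ(4.53/√9.28) = 1 − Φ(1.4870). So
  P(M_{9.28} ≥ 4.53) = 2(1 − Φ(1.4870)) ≈ 0.1370.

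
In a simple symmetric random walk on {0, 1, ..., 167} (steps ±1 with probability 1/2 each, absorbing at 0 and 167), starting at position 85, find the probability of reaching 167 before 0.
P(hit 167 before 0) = 85/167

Let u_k = P(hit 167 before 0 | start at k). Then u_0 = 0, u_167 = 1, and u_k = u_{k-1}/2 + u_{k+1}/2 for 1 ≤ k ≤ 166. This harmonic recurrence is solved by u_k = k/167, giving u_85 = 85/167.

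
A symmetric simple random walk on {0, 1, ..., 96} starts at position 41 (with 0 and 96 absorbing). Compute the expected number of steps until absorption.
E[τ | X_0 = 41] = 2255

Let v_k = E[τ | X_0 = k]. Boundary: v_0 = v_96 = 0. Recurrence: v_k = 1 + (v_{k-1} + v_{k+1})/2 for 1 ≤ k ≤ 95. The particular solution to v_k − (v_{k-1} + v_{k+1})/2 = 1 is v_k = −k^2. Adding homogeneous solution A + B k and matching boundaries gives v_k = k (96 − k). Substituting k = 41: v_41 = 41 · 55 = 2255.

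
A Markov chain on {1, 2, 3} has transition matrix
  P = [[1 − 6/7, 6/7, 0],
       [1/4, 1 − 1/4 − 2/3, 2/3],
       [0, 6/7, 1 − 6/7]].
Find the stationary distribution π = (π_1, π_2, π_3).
π = (21/149, 72/149, 56/149)

This is a birth-death chain on three states, which satisfies detailed balance: π_1 · P_{12} = π_2 · P_{21} and π_2 · P_{23} = π_3 · P_{32}.
From π_1 · 6/7 = π_2 · 1/4: π_2/π_1 = (6/7)/(1/4) = 24/7.
From π_2 · 2/3 = π_3 · 6/7: π_3/π_2 = (2/3)/(6/7) = 7/9.
Take π_1 proportional to 1; then unnormalized π = (1, 24/7, 8/3). Normalize by dividing by the sum 149/21:
  π = (21/149, 72/149, 56/149).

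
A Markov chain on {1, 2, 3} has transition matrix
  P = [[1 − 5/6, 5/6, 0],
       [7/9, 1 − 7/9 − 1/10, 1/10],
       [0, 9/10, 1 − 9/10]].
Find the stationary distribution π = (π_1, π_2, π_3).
π = (21/46, 45/92, 5/92)

This is a birth-death chain on three states, which satisfies detailed balance: π_1 · P_{12} = π_2 · P_{21} and π_2 · P_{23} = π_3 · P_{32}.
From π_1 · 5/6 = π_2 · 7/9: π_2/π_1 = (5/6)/(7/9) = 15/14.
From π_2 · 1/10 = π_3 · 9/10: π_3/π_2 = (1/10)/(9/10) = 1/9.
Take π_1 proportional to 1; then unnormalized π = (1, 15/14, 5/42). Normalize by dividing by the sum 46/21:
  π = (21/46, 45/92, 5/92).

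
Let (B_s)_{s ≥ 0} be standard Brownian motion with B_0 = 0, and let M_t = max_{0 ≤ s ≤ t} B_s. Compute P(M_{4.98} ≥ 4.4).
P(M_{4.98} ≥ 4.4) = 2·P(B_{4.98} ≥ 4.4) = 2(1 − Φ(4.4/√4.98)) ≈ 0.0486

By the reflection principle for Brownian motion, P(M_t ≥ a) = 2 · P(B_t ≥ a) for a ≥ 0. Since B_t ~ N(0, t), P(B_t ≥ 4.4) = 1 − Φ(4.4/√t) = 1 − Φ(4.4/√4.98) = 1 − Φ(1.9717). So
  P(M_{4.98} ≥ 4.4) = 2(1 − Φ(1.9717)) ≈ 0.0486.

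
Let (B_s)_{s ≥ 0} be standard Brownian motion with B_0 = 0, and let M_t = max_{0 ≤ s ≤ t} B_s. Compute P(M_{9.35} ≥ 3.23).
P(M_{9.35} ≥ 3.23) = 2·P(B_{9.35} ≥ 3.23) = 2(1 − Φ(3.23/√9.35)) ≈ 0.2908

By the reflection principle for Brownian motion, P(M_t ≥ a) = 2 · P(B_t ≥ a) for a ≥ 0. Since B_t ~ N(0, t), P(B_t ≥ 3.23) = 1 − Φ(3.23/√t) = 1 − Φ(3.23/√9.35) = 1 − Φ(1.0563). So
  P(M_{9.35} ≥ 3.23) = 2(1 − Φ(1.0563)) ≈ 0.2908.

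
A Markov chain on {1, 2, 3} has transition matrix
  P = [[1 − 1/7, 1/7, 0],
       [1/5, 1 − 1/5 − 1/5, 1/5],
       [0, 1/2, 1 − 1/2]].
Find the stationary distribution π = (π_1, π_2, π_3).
π = (1/2, 5/14, 1/7)

This is a birth-death chain on three states, which satisfies detailed balance: π_1 · P_{12} = π_2 · P_{21} and π_2 · P_{23} = π_3 · P_{32}.
From π_1 · 1/7 = π_2 · 1/5: π_2/π_1 = (1/7)/(1/5) = 5/7.
From π_2 · 1/5 = π_3 · 1/2: π_3/π_2 = (1/5)/(1/2) = 2/5.
Take π_1 proportional to 1; then unnormalized π = (1, 5/7, 2/7). Normalize by dividing by the sum 2:
  π = (1/2, 5/14, 1/7).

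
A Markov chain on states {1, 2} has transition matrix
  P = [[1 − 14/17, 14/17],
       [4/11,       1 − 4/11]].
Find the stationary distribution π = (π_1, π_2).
π_1 = 34/111, π_2 = 77/111

Solve πP = π with π_1 + π_2 = 1. From πP = π: π_1 · (1 − 14/17) + π_2 · 4/11 = π_1 ⇒ π_2 · 4/11 = π_1 · 14/17 ⇒ π_2/π_1 = (14/17)/(4/11) = 77/34. Together with π_1 + π_2 = 1:
  π_1 = (4/11)/(14/17 + 4/11) = (4/11)/(222/187) = 34/111,
  π_2 = (14/17)/(14/17 + 4/11) = (14/17)/(222/187) = 77/111.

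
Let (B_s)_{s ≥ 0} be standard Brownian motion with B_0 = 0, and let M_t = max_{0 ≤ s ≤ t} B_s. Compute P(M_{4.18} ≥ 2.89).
P(M_{4.18} ≥ 2.89) = 2·P(B_{4.18} ≥ 2.89) = 2(1 − Φ(2.89/√4.18)) ≈ 0.1575

By the reflection principle for Brownian motion, P(M_t ≥ a) = 2 · P(B_t ≥ a) for a ≥ 0. Since B_t ~ N(0, t), P(B_t ≥ 2.89) = 1 − Φ(2.89/√t) = 1 − Φ(2.89/√4.18) = 1 − Φ(1.4135). So
  P(M_{4.18} ≥ 2.89) = 2(1 − Φ(1.4135)) ≈ 0.1575.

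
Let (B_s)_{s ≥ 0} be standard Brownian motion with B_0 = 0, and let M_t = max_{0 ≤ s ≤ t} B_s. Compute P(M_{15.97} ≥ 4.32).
P(M_{15.97} ≥ 4.32) = 2·P(B_{15.97} ≥ 4.32) = 2(1 − Φ(4.32/√15.97)) ≈ 0.2797

By the reflection principle for Brownian motion, P(M_t ≥ a) = 2 · P(B_t ≥ a) for a ≥ 0. Since B_t ~ N(0, t), P(B_t ≥ 4.32) = 1 − Φ(4.32/√t) = 1 − Φ(4.32/√15.97) = 1 − Φ(1.0810). So
  P(M_{15.97} ≥ 4.32) = 2(1 − Φ(1.0810)) ≈ 0.2797.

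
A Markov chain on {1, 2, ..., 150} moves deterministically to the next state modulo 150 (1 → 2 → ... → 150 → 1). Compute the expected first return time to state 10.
E[T_10 | X_0 = 10] = 150

The chain cycles deterministically, so starting at state 10 it returns in exactly 150 steps. Equivalently, the stationary distribution is uniform π_j = 1/150 for every state j, so by Kac's formula E[T_10] = 1/π_10 = 150.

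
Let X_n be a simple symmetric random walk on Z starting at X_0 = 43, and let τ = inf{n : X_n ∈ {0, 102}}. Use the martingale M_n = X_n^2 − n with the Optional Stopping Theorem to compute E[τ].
E[τ] = 2537

M_n = X_n^2 − n is a martingale (since E[X_{n+1}^2 | F_n] = X_n^2 + 1). By OST (τ has finite mean in a bounded region), E[M_τ] = E[M_0] = X_0^2 − 0 = 43^2 = 1849. Also E[M_τ] = E[X_τ^2] − E[τ]. The walk exits at 0 or 102, with P(hit 102 first) = 43/102, so E[X_τ^2] = 102^2 · 43/102 + 0 = 4386. Thus E[τ] = E[X_τ^2] − E[M_τ] = 4386 − 1849 = 2537 = 43(102 − 43) = 2537.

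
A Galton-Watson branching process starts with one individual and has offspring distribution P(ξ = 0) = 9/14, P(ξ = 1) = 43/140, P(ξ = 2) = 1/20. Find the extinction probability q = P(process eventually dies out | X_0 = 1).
q = 1

Mean offspring μ = 0·9/14 + 1·43/140 + 2·1/20 = 57/140 ≤ 1. For μ ≤ 1 with offspring not concentrated at 1, the Galton-Watson process goes extinct almost surely, so q = 1.
(Algebraic check: The pgf is f(s) = 9/14 + 43/140·s + 1/20·s². The extinction probability q is the smallest fixed point of f in [0, 1]. Setting s = f(s):
  1/20·s² + (43/140 − 1)·s + 9/14 = 0
  1/20·s² − (9/14 + 1/20)·s + 9/14 = 0
which factors as (s − 1)·(1/20·s − 9/14) = 0, giving roots s = 1 and s = (9/14)/(1/20) = 90/7. Since 90/7 ≥ 1, the smallest root in [0, 1] is s = 1.)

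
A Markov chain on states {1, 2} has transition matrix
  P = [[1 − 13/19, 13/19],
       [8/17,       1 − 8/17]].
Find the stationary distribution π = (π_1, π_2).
π_1 = 152/373, π_2 = 221/373

Solve πP = π with π_1 + π_2 = 1. From πP = π: π_1 · (1 − 13/19) + π_2 · 8/17 = π_1 ⇒ π_2 · 8/17 = π_1 · 13/19 ⇒ π_2/π_1 = (13/19)/(8/17) = 221/152. Together with π_1 + π_2 = 1:
  π_1 = (8/17)/(13/19 + 8/17) = (8/17)/(373/323) = 152/373,
  π_2 = (13/19)/(13/19 + 8/17) = (13/19)/(373/323) = 221/373.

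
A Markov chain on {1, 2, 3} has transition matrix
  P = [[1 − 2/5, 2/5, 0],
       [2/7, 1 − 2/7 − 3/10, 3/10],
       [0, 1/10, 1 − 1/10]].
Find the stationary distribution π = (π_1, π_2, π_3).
π = (5/33, 7/33, 7/11)

This is a birth-death chain on three states, which satisfies detailed balance: π_1 · P_{12} = π_2 · P_{21} and π_2 · P_{23} = π_3 · P_{32}.
From π_1 · 2/5 = π_2 · 2/7: π_2/π_1 = (2/5)/(2/7) = 7/5.
From π_2 · 3/10 = π_3 · 1/10: π_3/π_2 = (3/10)/(1/10) = 3.
Take π_1 proportional to 1; then unnormalized π = (1, 7/5, 21/5). Normalize by dividing by the sum 33/5:
  π = (5/33, 7/33, 7/11).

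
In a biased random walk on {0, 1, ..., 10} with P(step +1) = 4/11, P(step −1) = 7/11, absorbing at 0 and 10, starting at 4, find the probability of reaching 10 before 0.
P(hit 10 before 0) = (1 − (7/4)^4) / (1 − (7/4)^10) = 266240/8528081

Let u_k denote P(reach 10 before 0 | start at k). Boundary: u_0 = 0, u_10 = 1. Recurrence: u_k = 4/11·u_{k+1} + 7/11·u_{k-1} for 1 ≤ k ≤ 9. Try u_k = A + B·r^k with r = q/p = (7/11)/(4/11) = 7/4. Substitution satisfies the recurrence; boundary conditions give:
  u_k = (1 − r^k) / (1 − r^N) = (1 − (7/4)^4) / (1 − (7/4)^10) = 266240/8528081.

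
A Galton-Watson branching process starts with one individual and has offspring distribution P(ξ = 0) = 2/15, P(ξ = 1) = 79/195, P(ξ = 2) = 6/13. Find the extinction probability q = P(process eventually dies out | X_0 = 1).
q = 13/45

The pgf is f(s) = 2/15 + 79/195·s + 6/13·s². The extinction probability q is the smallest fixed point of f in [0, 1]. Setting s = f(s):
  6/13·s² + (79/195 − 1)·s + 2/15 = 0
  6/13·s² − (2/15 + 6/13)·s + 2/15 = 0
which factors as (s − 1)·(6/13·s − 2/15) = 0, giving roots s = 1 and s = (2/15)/(6/13) = 13/45.
Mean offspring μ = 79/195 + 2·6/13 = 259/195 > 1 (supercritical), so q < 1. The extinction probability is the smaller root: q = (2/15)/(6/13) = 13/45.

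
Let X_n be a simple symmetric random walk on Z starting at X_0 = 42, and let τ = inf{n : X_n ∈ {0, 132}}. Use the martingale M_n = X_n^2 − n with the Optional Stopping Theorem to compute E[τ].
E[τ] = 3780

M_n = X_n^2 − n is a martingale (since E[X_{n+1}^2 | F_n] = X_n^2 + 1). By OST (τ has finite mean in a bounded region), E[M_τ] = E[M_0] = X_0^2 − 0 = 42^2 = 1764. Also E[M_τ] = E[X_τ^2] − E[τ]. The walk exits at 0 or 132, with P(hit 132 first) = 42/132, so E[X_τ^2] = 132^2 · 42/132 + 0 = 5544. Thus E[τ] = E[X_τ^2] − E[M_τ] = 5544 − 1764 = 3780 = 42(132 − 42) = 3780.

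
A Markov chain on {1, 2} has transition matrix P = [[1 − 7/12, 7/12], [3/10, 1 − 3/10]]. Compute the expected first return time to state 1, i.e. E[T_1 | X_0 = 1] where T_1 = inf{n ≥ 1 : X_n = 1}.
E[T_1 | X_0 = 1] = 1/π_1 = 53/18

For an irreducible recurrent Markov chain with stationary distribution π, E[T_i | X_0 = i] = 1/π_i (Kac's formula). Here π_1 = (3/10)/(7/12 + 3/10) = (3/10)/(53/60) = 18/53, so E[T_1 | X_0 = 1] = 1/π_1 = (7/12 + 3/10)/(3/10) = (53/60)/(3/10) = 53/18.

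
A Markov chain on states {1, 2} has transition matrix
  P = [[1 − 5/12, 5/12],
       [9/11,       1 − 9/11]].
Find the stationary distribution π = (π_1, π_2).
π_1 = 108/163, π_2 = 55/163

Solve πP = π with π_1 + π_2 = 1. From πP = π: π_1 · (1 − 5/12) + π_2 · 9/11 = π_1 ⇒ π_2 · 9/11 = π_1 · 5/12 ⇒ π_2/π_1 = (5/12)/(9/11) = 55/108. Together with π_1 + π_2 = 1:
  π_1 = (9/11)/(5/12 + 9/11) = (9/11)/(163/132) = 108/163,
  π_2 = (5/12)/(5/12 + 9/11) = (5/12)/(163/132) = 55/163.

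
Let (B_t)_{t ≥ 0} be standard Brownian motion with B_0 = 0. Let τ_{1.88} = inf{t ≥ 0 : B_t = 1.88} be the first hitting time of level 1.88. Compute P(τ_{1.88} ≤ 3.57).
P(τ_{1.88} ≤ 3.57) = 2(1 − Φ(1.88/√3.57)) = 2(1 − Φ(0.9950)) ≈ 0.3197

By the reflection principle for standard BM, P(τ_b ≤ t) = 2 · P(B_t ≥ b). Since B_t ~ N(0, t), P(B_t ≥ 1.88) = 1 − Φ(1.88/√t) = 1 − Φ(1.88/√3.57) = 1 − Φ(0.9950) ≈ 0.15987. Doubling: P(τ_{1.88} ≤ 3.57) ≈ 2 · 0.15987 = 0.31974 ≈ 0.3197.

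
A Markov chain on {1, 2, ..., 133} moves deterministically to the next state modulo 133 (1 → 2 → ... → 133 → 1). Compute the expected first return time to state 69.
E[T_69 | X_0 = 69] = 133

The chain cycles deterministically, so starting at state 69 it returns in exactly 133 steps. Equivalently, the stationary distribution is uniform π_j = 1/133 for every state j, so by Kac's formula E[T_69] = 1/π_69 = 133.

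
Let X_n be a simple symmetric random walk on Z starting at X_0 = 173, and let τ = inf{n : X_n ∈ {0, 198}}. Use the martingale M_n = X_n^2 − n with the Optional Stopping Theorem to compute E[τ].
E[τ] = 4325

M_n = X_n^2 − n is a martingale (since E[X_{n+1}^2 | F_n] = X_n^2 + 1). By OST (τ has finite mean in a bounded region), E[M_τ] = E[M_0] = X_0^2 − 0 = 173^2 = 29929. Also E[M_τ] = E[X_τ^2] − E[τ]. The walk exits at 0 or 198, with P(hit 198 first) = 173/198, so E[X_τ^2] = 198^2 · 173/198 + 0 = 34254. Thus E[τ] = E[X_τ^2] − E[M_τ] = 34254 − 29929 = 4325 = 173(198 − 173) = 4325.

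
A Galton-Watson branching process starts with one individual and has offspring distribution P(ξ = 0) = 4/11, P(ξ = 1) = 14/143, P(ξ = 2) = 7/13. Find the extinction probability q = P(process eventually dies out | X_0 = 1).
q = 52/77

The pgf is f(s) = 4/11 + 14/143·s + 7/13·s². The extinction probability q is the smallest fixed point of f in [0, 1]. Setting s = f(s):
  7/13·s² + (14/143 − 1)·s + 4/11 = 0
  7/13·s² − (4/11 + 7/13)·s + 4/11 = 0
which factors as (s − 1)·(7/13·s − 4/11) = 0, giving roots s = 1 and s = (4/11)/(7/13) = 52/77.
Mean offspring μ = 14/143 + 2·7/13 = 168/143 > 1 (supercritical), so q < 1. The extinction probability is the smaller root: q = (4/11)/(7/13) = 52/77.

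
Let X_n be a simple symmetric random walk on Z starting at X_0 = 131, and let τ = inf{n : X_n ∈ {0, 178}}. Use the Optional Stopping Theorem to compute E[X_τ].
E[X_τ] = 131

X_n is a martingale and τ is a bounded-mean stopping time (indeed τ is finite a.s. with bounded expectation since the walk is in a bounded region). By the OST, E[X_τ] = E[X_0] = 131. Equivalently: E[X_τ] = 178 · P(hit 178 first) + 0 · P(hit 0 first) = 178 · (131/178) = 131.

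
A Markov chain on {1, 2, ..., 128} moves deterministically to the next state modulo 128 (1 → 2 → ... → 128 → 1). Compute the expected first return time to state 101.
E[T_101 | X_0 = 101] = 128

The chain cycles deterministically, so starting at state 101 it returns in exactly 128 steps. Equivalently, the stationary distribution is uniform π_j = 1/128 for every state j, so by Kac's formula E[T_101] = 1/π_101 = 128.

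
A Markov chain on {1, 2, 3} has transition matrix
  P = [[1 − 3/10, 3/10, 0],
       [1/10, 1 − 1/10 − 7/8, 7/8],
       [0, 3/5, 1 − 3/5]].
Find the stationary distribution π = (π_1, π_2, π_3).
π = (8/67, 24/67, 35/67)

This is a birth-death chain on three states, which satisfies detailed balance: π_1 · P_{12} = π_2 · P_{21} and π_2 · P_{23} = π_3 · P_{32}.
From π_1 · 3/10 = π_2 · 1/10: π_2/π_1 = (3/10)/(1/10) = 3.
From π_2 · 7/8 = π_3 · 3/5: π_3/π_2 = (7/8)/(3/5) = 35/24.
Take π_1 proportional to 1; then unnormalized π = (1, 3, 35/8). Normalize by dividing by the sum 67/8:
  π = (8/67, 24/67, 35/67).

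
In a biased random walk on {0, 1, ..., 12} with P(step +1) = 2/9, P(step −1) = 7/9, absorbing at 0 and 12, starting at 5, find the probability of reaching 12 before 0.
P(hit 12 before 0) = (1 − (7/2)^5) / (1 − (7/2)^12) = 429440/2768256621

Let u_k denote P(reach 12 before 0 | start at k). Boundary: u_0 = 0, u_12 = 1. Recurrence: u_k = 2/9·u_{k+1} + 7/9·u_{k-1} for 1 ≤ k ≤ 11. Try u_k = A + B·r^k with r = q/p = (7/9)/(2/9) = 7/2. Substitution satisfies the recurrence; boundary conditions give:
  u_k = (1 − r^k) / (1 − r^N) = (1 − (7/2)^5) / (1 − (7/2)^12) = 429440/2768256621.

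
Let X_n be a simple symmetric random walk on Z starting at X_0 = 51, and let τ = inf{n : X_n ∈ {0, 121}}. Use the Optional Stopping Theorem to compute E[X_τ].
E[X_τ] = 51

X_n is a martingale and τ is a bounded-mean stopping time (indeed τ is finite a.s. with bounded expectation since the walk is in a bounded region). By the OST, E[X_τ] = E[X_0] = 51. Equivalently: E[X_τ] = 121 · P(hit 121 first) + 0 · P(hit 0 first) = 121 · (51/121) = 51.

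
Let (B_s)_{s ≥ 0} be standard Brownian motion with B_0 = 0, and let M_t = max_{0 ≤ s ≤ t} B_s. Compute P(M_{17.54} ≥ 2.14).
P(M_{17.54} ≥ 2.14) = 2·P(B_{17.54} ≥ 2.14) = 2(1 − Φ(2.14/√17.54)) ≈ 0.6094

By the reflection principle for Brownian motion, P(M_t ≥ a) = 2 · P(B_t ≥ a) for a ≥ 0. Since B_t ~ N(0, t), P(B_t ≥ 2.14) = 1 − Φ(2.14/√t) = 1 − Φ(2.14/√17.54) = 1 − Φ(0.5110). So
  P(M_{17.54} ≥ 2.14) = 2(1 − Φ(0.5110)) ≈ 0.6094.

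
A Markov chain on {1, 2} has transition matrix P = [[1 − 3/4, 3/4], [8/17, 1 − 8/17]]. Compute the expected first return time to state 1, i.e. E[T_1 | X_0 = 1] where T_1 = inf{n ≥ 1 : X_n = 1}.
E[T_1 | X_0 = 1] = 1/π_1 = 83/32

For an irreducible recurrent Markov chain with stationary distribution π, E[T_i | X_0 = i] = 1/π_i (Kac's formula). Here π_1 = (8/17)/(3/4 + 8/17) = (8/17)/(83/68) = 32/83, so E[T_1 | X_0 = 1] = 1/π_1 = (3/4 + 8/17)/(8/17) = (83/68)/(8/17) = 83/32.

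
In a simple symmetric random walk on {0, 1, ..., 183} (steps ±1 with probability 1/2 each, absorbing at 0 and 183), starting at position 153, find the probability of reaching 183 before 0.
P(hit 183 before 0) = 153/183 = 51/61

Let u_k = P(hit 183 before 0 | start at k). Then u_0 = 0, u_183 = 1, and u_k = u_{k-1}/2 + u_{k+1}/2 for 1 ≤ k ≤ 182. This harmonic recurrence is solved by u_k = k/183, giving u_153 = 153/183 = 51/61.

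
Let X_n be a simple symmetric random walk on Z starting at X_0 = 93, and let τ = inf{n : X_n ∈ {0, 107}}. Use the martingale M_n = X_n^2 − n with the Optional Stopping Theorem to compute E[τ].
E[τ] = 1302

M_n = X_n^2 − n is a martingale (since E[X_{n+1}^2 | F_n] = X_n^2 + 1). By OST (τ has finite mean in a bounded region), E[M_τ] = E[M_0] = X_0^2 − 0 = 93^2 = 8649. Also E[M_τ] = E[X_τ^2] − E[τ]. The walk exits at 0 or 107, with P(hit 107 first) = 93/107, so E[X_τ^2] = 107^2 · 93/107 + 0 = 9951. Thus E[τ] = E[X_τ^2] − E[M_τ] = 9951 − 8649 = 1302 = 93(107 − 93) = 1302.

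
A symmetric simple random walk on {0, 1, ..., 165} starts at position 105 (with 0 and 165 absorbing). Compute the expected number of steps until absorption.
E[τ | X_0 = 105] = 6300

Let v_k = E[τ | X_0 = k]. Boundary: v_0 = v_165 = 0. Recurrence: v_k = 1 + (v_{k-1} + v_{k+1})/2 for 1 ≤ k ≤ 164. The particular solution to v_k − (v_{k-1} + v_{k+1})/2 = 1 is v_k = −k^2. Adding homogeneous solution A + B k and matching boundaries gives v_k = k (165 − k). Substituting k = 105: v_105 = 105 · 60 = 6300.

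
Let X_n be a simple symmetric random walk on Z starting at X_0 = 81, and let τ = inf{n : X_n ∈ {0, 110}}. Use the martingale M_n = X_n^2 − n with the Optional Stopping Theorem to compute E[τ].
E[τ] = 2349

M_n = X_n^2 − n is a martingale (since E[X_{n+1}^2 | F_n] = X_n^2 + 1). By OST (τ has finite mean in a bounded region), E[M_τ] = E[M_0] = X_0^2 − 0 = 81^2 = 6561. Also E[M_τ] = E[X_τ^2] − E[τ]. The walk exits at 0 or 110, with P(hit 110 first) = 81/110, so E[X_τ^2] = 110^2 · 81/110 + 0 = 8910. Thus E[τ] = E[X_τ^2] − E[M_τ] = 8910 − 6561 = 2349 = 81(110 − 81) = 2349.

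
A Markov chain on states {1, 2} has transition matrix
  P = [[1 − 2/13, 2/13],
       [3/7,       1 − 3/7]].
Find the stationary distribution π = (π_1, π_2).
π_1 = 39/53, π_2 = 14/53

Solve πP = π with π_1 + π_2 = 1. From πP = π: π_1 · (1 − 2/13) + π_2 · 3/7 = π_1 ⇒ π_2 · 3/7 = π_1 · 2/13 ⇒ π_2/π_1 = (2/13)/(3/7) = 14/39. Together with π_1 + π_2 = 1:
  π_1 = (3/7)/(2/13 + 3/7) = (3/7)/(53/91) = 39/53,
  π_2 = (2/13)/(2/13 + 3/7) = (2/13)/(53/91) = 14/53.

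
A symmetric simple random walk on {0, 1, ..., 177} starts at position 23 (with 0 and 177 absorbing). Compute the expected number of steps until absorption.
E[τ | X_0 = 23] = 3542

Let v_k = E[τ | X_0 = k]. Boundary: v_0 = v_177 = 0. Recurrence: v_k = 1 + (v_{k-1} + v_{k+1})/2 for 1 ≤ k ≤ 176. The particular solution to v_k − (v_{k-1} + v_{k+1})/2 = 1 is v_k = −k^2. Adding homogeneous solution A + B k and matching boundaries gives v_k = k (177 − k). Substituting k = 23: v_23 = 23 · 154 = 3542.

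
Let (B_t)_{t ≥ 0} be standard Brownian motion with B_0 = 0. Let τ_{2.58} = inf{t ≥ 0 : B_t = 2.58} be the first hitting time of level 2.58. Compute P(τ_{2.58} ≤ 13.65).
P(τ_{2.58} ≤ 13.65) = 2(1 − Φ(2.58/√13.65)) = 2(1 − Φ(0.6983)) ≈ 0.4850

By the reflection principle for standard BM, P(τ_b ≤ t) = 2 · P(B_t ≥ b). Since B_t ~ N(0, t), P(B_t ≥ 2.58) = 1 − Φ(2.58/√t) = 1 − Φ(2.58/√13.65) = 1 − Φ(0.6983) ≈ 0.24249. Doubling: P(τ_{2.58} ≤ 13.65) ≈ 2 · 0.24249 = 0.48498 ≈ 0.4850.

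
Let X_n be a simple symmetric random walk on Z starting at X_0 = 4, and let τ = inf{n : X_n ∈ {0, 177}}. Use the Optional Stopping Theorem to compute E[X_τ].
E[X_τ] = 4

X_n is a martingale and τ is a bounded-mean stopping time (indeed τ is finite a.s. with bounded expectation since the walk is in a bounded region). By the OST, E[X_τ] = E[X_0] = 4. Equivalently: E[X_τ] = 177 · P(hit 177 first) + 0 · P(hit 0 first) = 177 · (4/177) = 4.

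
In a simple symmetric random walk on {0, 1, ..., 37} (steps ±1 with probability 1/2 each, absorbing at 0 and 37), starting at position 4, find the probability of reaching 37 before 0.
P(hit 37 before 0) = 4/37

Let u_k = P(hit 37 before 0 | start at k). Then u_0 = 0, u_37 = 1, and u_k = u_{k-1}/2 + u_{k+1}/2 for 1 ≤ k ≤ 36. This harmonic recurrence is solved by u_k = k/37, giving u_4 = 4/37.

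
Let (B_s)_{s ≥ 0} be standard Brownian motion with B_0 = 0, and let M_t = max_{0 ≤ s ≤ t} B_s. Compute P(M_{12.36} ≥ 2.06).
P(M_{12.36} ≥ 2.06) = 2·P(B_{12.36} ≥ 2.06) = 2(1 − Φ(2.06/√12.36)) ≈ 0.5579

By the reflection principle for Brownian motion, P(M_t ≥ a) = 2 · P(B_t ≥ a) for a ≥ 0. Since B_t ~ N(0, t), P(B_t ≥ 2.06) = 1 − Φ(2.06/√t) = 1 − Φ(2.06/√12.36) = 1 − Φ(0.5859). So
  P(M_{12.36} ≥ 2.06) = 2(1 − Φ(0.5859)) ≈ 0.5579.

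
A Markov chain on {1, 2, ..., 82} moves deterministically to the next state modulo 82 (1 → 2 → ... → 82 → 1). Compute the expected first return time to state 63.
E[T_63 | X_0 = 63] = 82

The chain cycles deterministically, so starting at state 63 it returns in exactly 82 steps. Equivalently, the stationary distribution is uniform π_j = 1/82 for every state j, so by Kac's formula E[T_63] = 1/π_63 = 82.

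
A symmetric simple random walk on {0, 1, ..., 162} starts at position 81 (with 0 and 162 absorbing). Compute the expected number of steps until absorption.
E[τ | X_0 = 81] = 6561

Let v_k = E[τ | X_0 = k]. Boundary: v_0 = v_162 = 0. Recurrence: v_k = 1 + (v_{k-1} + v_{k+1})/2 for 1 ≤ k ≤ 161. The particular solution to v_k − (v_{k-1} + v_{k+1})/2 = 1 is v_k = −k^2. Adding homogeneous solution A + B k and matching boundaries gives v_k = k (162 − k). Substituting k = 81: v_81 = 81 · 81 = 6561.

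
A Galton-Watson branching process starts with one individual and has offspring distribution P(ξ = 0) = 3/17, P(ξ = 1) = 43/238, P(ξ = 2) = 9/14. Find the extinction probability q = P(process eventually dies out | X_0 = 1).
q = 14/51

The pgf is f(s) = 3/17 + 43/238·s + 9/14·s². The extinction probability q is the smallest fixed point of f in [0, 1]. Setting s = f(s):
  9/14·s² + (43/238 − 1)·s + 3/17 = 0
  9/14·s² − (3/17 + 9/14)·s + 3/17 = 0
which factors as (s − 1)·(9/14·s − 3/17) = 0, giving roots s = 1 and s = (3/17)/(9/14) = 14/51.
Mean offspring μ = 43/238 + 2·9/14 = 349/238 > 1 (supercritical), so q < 1. The extinction probability is the smaller root: q = (3/17)/(9/14) = 14/51.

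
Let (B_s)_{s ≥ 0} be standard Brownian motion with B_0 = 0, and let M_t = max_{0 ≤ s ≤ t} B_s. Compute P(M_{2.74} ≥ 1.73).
P(M_{2.74} ≥ 1.73) = 2·P(B_{2.74} ≥ 1.73) = 2(1 − Φ(1.73/√2.74)) ≈ 0.2960

By the reflection principle for Brownian motion, P(M_t ≥ a) = 2 · P(B_t ≥ a) for a ≥ 0. Since B_t ~ N(0, t), P(B_t ≥ 1.73) = 1 − Φ(1.73/√t) = 1 − Φ(1.73/√2.74) = 1 − Φ(1.0451). So
  P(M_{2.74} ≥ 1.73) = 2(1 − Φ(1.0451)) ≈ 0.2960.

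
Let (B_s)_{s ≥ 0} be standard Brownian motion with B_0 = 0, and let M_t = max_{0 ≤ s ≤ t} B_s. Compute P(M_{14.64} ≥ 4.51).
P(M_{14.64} ≥ 4.51) = 2·P(B_{14.64} ≥ 4.51) = 2(1 − Φ(4.51/√14.64)) ≈ 0.2385

By the reflection principle for Brownian motion, P(M_t ≥ a) = 2 · P(B_t ≥ a) for a ≥ 0. Since B_t ~ N(0, t), P(B_t ≥ 4.51) = 1 − Φ(4.51/√t) = 1 − Φ(4.51/√14.64) = 1 − Φ(1.1787). So
  P(M_{14.64} ≥ 4.51) = 2(1 − Φ(1.1787)) ≈ 0.2385.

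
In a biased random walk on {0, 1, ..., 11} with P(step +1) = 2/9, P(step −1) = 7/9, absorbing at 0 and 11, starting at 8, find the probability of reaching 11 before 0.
P(hit 11 before 0) = (1 − (7/2)^8) / (1 − (7/2)^11) = 9223272/395464939

Let u_k denote P(reach 11 before 0 | start at k). Boundary: u_0 = 0, u_11 = 1. Recurrence: u_k = 2/9·u_{k+1} + 7/9·u_{k-1} for 1 ≤ k ≤ 10. Try u_k = A + B·r^k with r = q/p = (7/9)/(2/9) = 7/2. Substitution satisfies the recurrence; boundary conditions give:
  u_k = (1 − r^k) / (1 − r^N) = (1 − (7/2)^8) / (1 − (7/2)^11) = 9223272/395464939.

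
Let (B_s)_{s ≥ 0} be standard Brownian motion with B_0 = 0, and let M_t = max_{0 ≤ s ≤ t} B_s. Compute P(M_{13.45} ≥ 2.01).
P(M_{13.45} ≥ 2.01) = 2·P(B_{13.45} ≥ 2.01) = 2(1 − Φ(2.01/√13.45)) ≈ 0.5836

By the reflection principle for Brownian motion, P(M_t ≥ a) = 2 · P(B_t ≥ a) for a ≥ 0. Since B_t ~ N(0, t), P(B_t ≥ 2.01) = 1 − Φ(2.01/√t) = 1 − Φ(2.01/√13.45) = 1 − Φ(0.5481). So
  P(M_{13.45} ≥ 2.01) = 2(1 − Φ(0.5481)) ≈ 0.5836.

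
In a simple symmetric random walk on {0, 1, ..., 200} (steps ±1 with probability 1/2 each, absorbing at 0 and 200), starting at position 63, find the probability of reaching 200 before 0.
P(hit 200 before 0) = 63/200

Let u_k = P(hit 200 before 0 | start at k). Then u_0 = 0, u_200 = 1, and u_k = u_{k-1}/2 + u_{k+1}/2 for 1 ≤ k ≤ 199. This harmonic recurrence is solved by u_k = k/200, giving u_63 = 63/200.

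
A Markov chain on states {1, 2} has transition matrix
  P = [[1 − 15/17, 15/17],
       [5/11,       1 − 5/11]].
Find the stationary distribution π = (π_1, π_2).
π_1 = 17/50, π_2 = 33/50

Solve πP = π with π_1 + π_2 = 1. From πP = π: π_1 · (1 − 15/17) + π_2 · 5/11 = π_1 ⇒ π_2 · 5/11 = π_1 · 15/17 ⇒ π_2/π_1 = (15/17)/(5/11) = 33/17. Together with π_1 + π_2 = 1:
  π_1 = (5/11)/(15/17 + 5/11) = (5/11)/(250/187) = 17/50,
  π_2 = (15/17)/(15/17 + 5/11) = (15/17)/(250/187) = 33/50.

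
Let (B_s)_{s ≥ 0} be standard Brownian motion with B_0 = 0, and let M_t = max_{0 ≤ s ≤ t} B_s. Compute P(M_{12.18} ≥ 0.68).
P(M_{12.18} ≥ 0.68) = 2·P(B_{12.18} ≥ 0.68) = 2(1 − Φ(0.68/√12.18)) ≈ 0.8455

By the reflection principle for Brownian motion, P(M_t ≥ a) = 2 · P(B_t ≥ a) for a ≥ 0. Since B_t ~ N(0, t), P(B_t ≥ 0.68) = 1 − Φ(0.68/√t) = 1 − Φ(0.68/√12.18) = 1 − Φ(0.1948). So
  P(M_{12.18} ≥ 0.68) = 2(1 − Φ(0.1948)) ≈ 0.8455.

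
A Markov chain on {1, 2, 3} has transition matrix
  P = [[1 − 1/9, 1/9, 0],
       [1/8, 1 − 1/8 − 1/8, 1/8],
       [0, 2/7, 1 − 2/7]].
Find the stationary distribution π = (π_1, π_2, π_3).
π = (18/41, 16/41, 7/41)

This is a birth-death chain on three states, which satisfies detailed balance: π_1 · P_{12} = π_2 · P_{21} and π_2 · P_{23} = π_3 · P_{32}.
From π_1 · 1/9 = π_2 · 1/8: π_2/π_1 = (1/9)/(1/8) = 8/9.
From π_2 · 1/8 = π_3 · 2/7: π_3/π_2 = (1/8)/(2/7) = 7/16.
Take π_1 proportional to 1; then unnormalized π = (1, 8/9, 7/18). Normalize by dividing by the sum 41/18:
  π = (18/41, 16/41, 7/41).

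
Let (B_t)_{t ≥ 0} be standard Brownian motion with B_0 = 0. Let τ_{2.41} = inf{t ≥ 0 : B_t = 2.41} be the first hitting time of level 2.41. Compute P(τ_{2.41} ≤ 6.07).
P(τ_{2.41} ≤ 6.07) = 2(1 − Φ(2.41/√6.07)) = 2(1 − Φ(0.9782)) ≈ 0.3280

By the reflection principle for standard BM, P(τ_b ≤ t) = 2 · P(B_t ≥ b). Since B_t ~ N(0, t), P(B_t ≥ 2.41) = 1 − Φ(2.41/√t) = 1 − Φ(2.41/√6.07) = 1 − Φ(0.9782) ≈ 0.16399. Doubling: P(τ_{2.41} ≤ 6.07) ≈ 2 · 0.16399 = 0.32798 ≈ 0.3280.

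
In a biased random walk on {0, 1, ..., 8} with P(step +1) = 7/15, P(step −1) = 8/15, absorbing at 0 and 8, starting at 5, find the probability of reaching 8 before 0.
P(hit 8 before 0) = (1 − (8/7)^5) / (1 − (8/7)^8) = 5474623/11012415

Let u_k denote P(reach 8 before 0 | start at k). Boundary: u_0 = 0, u_8 = 1. Recurrence: u_k = 7/15·u_{k+1} + 8/15·u_{k-1} for 1 ≤ k ≤ 7. Try u_k = A + B·r^k with r = q/p = (8/15)/(7/15) = 8/7. Substitution satisfies the recurrence; boundary conditions give:
  u_k = (1 − r^k) / (1 − r^N) = (1 − (8/7)^5) / (1 − (8/7)^8) = 5474623/11012415.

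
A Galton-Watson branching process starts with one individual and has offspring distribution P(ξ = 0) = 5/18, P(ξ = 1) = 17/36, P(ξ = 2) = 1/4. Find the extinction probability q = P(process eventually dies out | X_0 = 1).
q = 1

Mean offspring μ = 0·5/18 + 1·17/36 + 2·1/4 = 35/36 ≤ 1. For μ ≤ 1 with offspring not concentrated at 1, the Galton-Watson process goes extinct almost surely, so q = 1.
(Algebraic check: The pgf is f(s) = 5/18 + 17/36·s + 1/4·s². The extinction probability q is the smallest fixed point of f in [0, 1]. Setting s = f(s):
  1/4·s² + (17/36 − 1)·s + 5/18 = 0
  1/4·s² − (5/18 + 1/4)·s + 5/18 = 0
which factors as (s − 1)·(1/4·s − 5/18) = 0, giving roots s = 1 and s = (5/18)/(1/4) = 10/9. Since 10/9 ≥ 1, the smallest root in [0, 1] is s = 1.)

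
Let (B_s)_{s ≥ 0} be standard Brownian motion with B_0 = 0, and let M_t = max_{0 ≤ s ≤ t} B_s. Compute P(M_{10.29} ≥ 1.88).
P(M_{10.29} ≥ 1.88) = 2·P(B_{10.29} ≥ 1.88) = 2(1 − Φ(1.88/√10.29)) ≈ 0.5578

By the reflection principle for Brownian motion, P(M_t ≥ a) = 2 · P(B_t ≥ a) for a ≥ 0. Since B_t ~ N(0, t), P(B_t ≥ 1.88) = 1 − Φ(1.88/√t) = 1 − Φ(1.88/√10.29) = 1 − Φ(0.5861). So
  P(M_{10.29} ≥ 1.88) = 2(1 − Φ(0.5861)) ≈ 0.5578.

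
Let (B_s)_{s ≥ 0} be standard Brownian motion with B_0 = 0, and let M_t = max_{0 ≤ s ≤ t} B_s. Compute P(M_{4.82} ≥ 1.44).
P(M_{4.82} ≥ 1.44) = 2·P(B_{4.82} ≥ 1.44) = 2(1 − Φ(1.44/√4.82)) ≈ 0.5119

By the reflection principle for Brownian motion, P(M_t ≥ a) = 2 · P(B_t ≥ a) for a ≥ 0. Since B_t ~ N(0, t), P(B_t ≥ 1.44) = 1 − Φ(1.44/√t) = 1 − Φ(1.44/√4.82) = 1 − Φ(0.6559). So
  P(M_{4.82} ≥ 1.44) = 2(1 − Φ(0.6559)) ≈ 0.5119.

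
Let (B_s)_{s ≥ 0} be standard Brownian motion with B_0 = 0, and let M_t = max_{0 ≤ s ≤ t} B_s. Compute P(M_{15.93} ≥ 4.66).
P(M_{15.93} ≥ 4.66) = 2·P(B_{15.93} ≥ 4.66) = 2(1 − Φ(4.66/√15.93)) ≈ 0.2430

By the reflection principle for Brownian motion, P(M_t ≥ a) = 2 · P(B_t ≥ a) for a ≥ 0. Since B_t ~ N(0, t), P(B_t ≥ 4.66) = 1 − Φ(4.66/√t) = 1 − Φ(4.66/√15.93) = 1 − Φ(1.1676). So
  P(M_{15.93} ≥ 4.66) = 2(1 − Φ(1.1676)) ≈ 0.2430.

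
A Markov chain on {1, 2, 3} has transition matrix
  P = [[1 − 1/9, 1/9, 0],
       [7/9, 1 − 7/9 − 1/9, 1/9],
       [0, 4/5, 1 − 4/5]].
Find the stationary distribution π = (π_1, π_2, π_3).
π = (252/293, 36/293, 5/293)

This is a birth-death chain on three states, which satisfies detailed balance: π_1 · P_{12} = π_2 · P_{21} and π_2 · P_{23} = π_3 · P_{32}.
From π_1 · 1/9 = π_2 · 7/9: π_2/π_1 = (1/9)/(7/9) = 1/7.
From π_2 · 1/9 = π_3 · 4/5: π_3/π_2 = (1/9)/(4/5) = 5/36.
Take π_1 proportional to 1; then unnormalized π = (1, 1/7, 5/252). Normalize by dividing by the sum 293/252:
  π = (252/293, 36/293, 5/293).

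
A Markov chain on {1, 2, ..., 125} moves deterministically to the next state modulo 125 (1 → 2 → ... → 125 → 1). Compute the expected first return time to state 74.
E[T_74 | X_0 = 74] = 125

The chain cycles deterministically, so starting at state 74 it returns in exactly 125 steps. Equivalently, the stationary distribution is uniform π_j = 1/125 for every state j, so by Kac's formula E[T_74] = 1/π_74 = 125.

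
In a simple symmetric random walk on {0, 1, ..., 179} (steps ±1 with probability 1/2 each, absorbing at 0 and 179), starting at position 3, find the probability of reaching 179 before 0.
P(hit 179 before 0) = 3/179

Let u_k = P(hit 179 before 0 | start at k). Then u_0 = 0, u_179 = 1, and u_k = u_{k-1}/2 + u_{k+1}/2 for 1 ≤ k ≤ 178. This harmonic recurrence is solved by u_k = k/179, giving u_3 = 3/179.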